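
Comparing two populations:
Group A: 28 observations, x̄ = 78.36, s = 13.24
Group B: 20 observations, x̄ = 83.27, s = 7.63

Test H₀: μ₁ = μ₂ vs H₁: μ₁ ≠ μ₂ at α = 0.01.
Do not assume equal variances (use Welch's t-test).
Welch's two-sample t-test:
H₀: μ₁ = μ₂
H₁: μ₁ ≠ μ₂
s₁²/n₁ = 13.24²/28 = 6.2606,  s₂²/n₂ = 7.63²/20 = 2.9108
SE = √(s₁²/n₁ + s₂²/n₂) = √(6.2606 + 2.9108) = 3.0284
df (Welch-Satterthwaite) = (s₁²/n₁ + s₂²/n₂)² / [(s₁²/n₁)²/(n₁-1) + (s₂²/n₂)²/(n₂-1)] ≈ 44.33
t = (x̄₁ - x̄₂) / SE = (78.36 - 83.27) / 3.0284 = -4.91 / 3.0284 = -1.621
p-value = 0.1120

Since p-value > α = 0.01, we fail to reject H₀.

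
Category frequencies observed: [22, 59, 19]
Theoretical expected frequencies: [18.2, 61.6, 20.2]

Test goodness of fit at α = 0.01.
Chi-square goodness of fit test:
H₀: observed counts match expected distribution
H₁: observed counts differ from expected distribution
df = k - 1 = 2
χ² = Σ(O - E)²/E
   = (22 - 18.2)²/18.2 + (59 - 61.6)²/61.6 + (19 - 20.2)²/20.2
   = 0.793 + 0.110 + 0.071
   = 0.97
p-value = 0.6143

Since p-value > α = 0.01, we fail to reject H₀.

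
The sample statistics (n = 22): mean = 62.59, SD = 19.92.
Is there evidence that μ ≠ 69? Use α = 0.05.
One-sample t-test:
H₀: μ = 69
H₁: μ ≠ 69
df = n - 1 = 21
t = (x̄ - μ₀) / (s/√n) = (62.59 - 69) / (19.92/√22) = -1.509
p-value = 0.1461

Since p-value > α = 0.05, we fail to reject H₀.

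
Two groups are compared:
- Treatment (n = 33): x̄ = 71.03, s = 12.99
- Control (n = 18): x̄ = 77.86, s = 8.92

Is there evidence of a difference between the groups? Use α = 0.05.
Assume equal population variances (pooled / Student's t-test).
Student's two-sample t-test (equal variances):
H₀: μ₁ = μ₂
H₁: μ₁ ≠ μ₂
df = n₁ + n₂ - 2 = 49
Pooled variance s_p² = [(n₁-1)s₁² + (n₂-1)s₂²] / (n₁ + n₂ - 2) = [(32)(12.99²) + (17)(8.92²)] / 49 = 137.8023
SE = √(s_p²(1/n₁ + 1/n₂)) = √(137.8023 × (1/33 + 1/18)) = 3.4397
t = (x̄₁ - x̄₂) / SE = (71.03 - 77.86) / 3.4397 = -6.83 / 3.4397 = -1.986
p-value = 0.0527

Since p-value > α = 0.05, we fail to reject H₀.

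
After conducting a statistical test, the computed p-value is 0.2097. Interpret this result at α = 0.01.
Since p = 0.2097 > α = 0.01, fail to reject H₀.
There is insufficient evidence to reject the null hypothesis; the result is not statistically significant at the 0.01 level.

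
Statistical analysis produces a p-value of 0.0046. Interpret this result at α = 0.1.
Since p = 0.0046 < α = 0.1, reject H₀.
There is sufficient evidence to reject the null hypothesis; the result is statistically significant at the 0.1 level.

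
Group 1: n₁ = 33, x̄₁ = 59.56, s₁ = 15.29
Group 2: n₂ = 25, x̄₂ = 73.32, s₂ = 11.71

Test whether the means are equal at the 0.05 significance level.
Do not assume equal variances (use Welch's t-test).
Welch's two-sample t-test:
H₀: μ₁ = μ₂
H₁: μ₁ ≠ μ₂
s₁²/n₁ = 15.29²/33 = 7.0844,  s₂²/n₂ = 11.71²/25 = 5.4850
SE = √(s₁²/n₁ + s₂²/n₂) = √(7.0844 + 5.4850) = 3.5453
df (Welch-Satterthwaite) = (s₁²/n₁ + s₂²/n₂)² / [(s₁²/n₁)²/(n₁-1) + (s₂²/n₂)²/(n₂-1)] ≈ 55.99
t = (x̄₁ - x̄₂) / SE = (59.56 - 73.32) / 3.5453 = -13.76 / 3.5453 = -3.881
p-value = 0.0003

Since p-value < α = 0.05, we reject H₀.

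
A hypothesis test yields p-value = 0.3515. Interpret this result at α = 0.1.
Since p = 0.3515 > α = 0.1, fail to reject H₀.
There is insufficient evidence to reject the null hypothesis; the result is not statistically significant at the 0.1 level.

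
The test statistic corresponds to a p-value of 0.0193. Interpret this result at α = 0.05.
Since p = 0.0193 < α = 0.05, reject H₀.
There is sufficient evidence to reject the null hypothesis; the result is statistically significant at the 0.05 level.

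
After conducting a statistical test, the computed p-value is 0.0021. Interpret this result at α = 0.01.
Since p = 0.0021 < α = 0.01, reject H₀.
There is sufficient evidence to reject the null hypothesis; the result is statistically significant at the 0.01 level.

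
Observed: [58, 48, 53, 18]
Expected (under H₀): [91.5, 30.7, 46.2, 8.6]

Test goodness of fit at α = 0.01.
Chi-square goodness of fit test:
H₀: observed counts match expected distribution
H₁: observed counts differ from expected distribution
df = k - 1 = 3
χ² = Σ(O - E)²/E
   = (58 - 91.5)²/91.5 + (48 - 30.7)²/30.7 + (53 - 46.2)²/46.2 + (18 - 8.6)²/8.6
   = 12.265 + 9.749 + 1.001 + 10.274
   = 33.29
p-value < 0.0001

Since p-value < α = 0.01, we reject H₀.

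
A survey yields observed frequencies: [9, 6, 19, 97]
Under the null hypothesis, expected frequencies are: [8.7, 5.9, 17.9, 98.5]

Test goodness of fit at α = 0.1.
Chi-square goodness of fit test:
H₀: observed counts match expected distribution
H₁: observed counts differ from expected distribution
df = k - 1 = 3
χ² = Σ(O - E)²/E
   = (9 - 8.7)²/8.7 + (6 - 5.9)²/5.9 + (19 - 17.9)²/17.9 + (97 - 98.5)²/98.5
   = 0.010 + 0.002 + 0.068 + 0.023
   = 0.10
p-value = 0.9915

Since p-value > α = 0.1, we fail to reject H₀.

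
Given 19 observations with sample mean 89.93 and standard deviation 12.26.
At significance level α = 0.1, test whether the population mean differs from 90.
One-sample t-test:
H₀: μ = 90
H₁: μ ≠ 90
df = n - 1 = 18
t = (x̄ - μ₀) / (s/√n) = (89.93 - 90) / (12.26/√19) = -0.025
p-value = 0.9804

Since p-value > α = 0.1, we fail to reject H₀.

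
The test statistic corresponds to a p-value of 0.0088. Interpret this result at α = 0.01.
Since p = 0.0088 < α = 0.01, reject H₀.
There is sufficient evidence to reject the null hypothesis; the result is statistically significant at the 0.01 level.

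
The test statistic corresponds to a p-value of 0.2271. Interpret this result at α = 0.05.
Since p = 0.2271 > α = 0.05, fail to reject H₀.
There is insufficient evidence to reject the null hypothesis; the result is not statistically significant at the 0.05 level.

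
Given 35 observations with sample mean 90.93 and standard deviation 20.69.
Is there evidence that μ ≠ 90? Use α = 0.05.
One-sample t-test:
H₀: μ = 90
H₁: μ ≠ 90
df = n - 1 = 34
t = (x̄ - μ₀) / (s/√n) = (90.93 - 90) / (20.69/√35) = 0.266
p-value = 0.7919

Since p-value > α = 0.05, we fail to reject H₀.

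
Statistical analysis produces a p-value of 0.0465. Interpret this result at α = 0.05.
Since p = 0.0465 < α = 0.05, reject H₀.
There is sufficient evidence to reject the null hypothesis; the result is statistically significant at the 0.05 level.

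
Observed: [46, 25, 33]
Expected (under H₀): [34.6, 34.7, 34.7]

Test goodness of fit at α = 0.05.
Chi-square goodness of fit test:
H₀: observed counts match expected distribution
H₁: observed counts differ from expected distribution
df = k - 1 = 2
χ² = Σ(O - E)²/E
   = (46 - 34.6)²/34.6 + (25 - 34.7)²/34.7 + (33 - 34.7)²/34.7
   = 3.756 + 2.712 + 0.083
   = 6.55
p-value = 0.0378

Since p-value < α = 0.05, we reject H₀.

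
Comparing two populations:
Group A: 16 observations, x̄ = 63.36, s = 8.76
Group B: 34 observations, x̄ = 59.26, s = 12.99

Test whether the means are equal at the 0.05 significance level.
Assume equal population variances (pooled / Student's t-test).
Student's two-sample t-test (equal variances):
H₀: μ₁ = μ₂
H₁: μ₁ ≠ μ₂
df = n₁ + n₂ - 2 = 48
Pooled variance s_p² = [(n₁-1)s₁² + (n₂-1)s₂²] / (n₁ + n₂ - 2) = [(15)(8.76²) + (33)(12.99²)] / 48 = 139.9893
SE = √(s_p²(1/n₁ + 1/n₂)) = √(139.9893 × (1/16 + 1/34)) = 3.5870
t = (x̄₁ - x̄₂) / SE = (63.36 - 59.26) / 3.5870 = 4.10 / 3.5870 = 1.143
p-value = 0.2587

Since p-value > α = 0.05, we fail to reject H₀.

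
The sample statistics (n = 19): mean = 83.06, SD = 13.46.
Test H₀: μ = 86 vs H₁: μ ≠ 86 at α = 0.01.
One-sample t-test:
H₀: μ = 86
H₁: μ ≠ 86
df = n - 1 = 18
t = (x̄ - μ₀) / (s/√n) = (83.06 - 86) / (13.46/√19) = -0.952
p-value = 0.3537

Since p-value > α = 0.01, we fail to reject H₀.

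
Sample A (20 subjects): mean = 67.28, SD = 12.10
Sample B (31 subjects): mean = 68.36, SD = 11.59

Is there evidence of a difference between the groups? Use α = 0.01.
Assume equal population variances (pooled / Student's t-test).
Student's two-sample t-test (equal variances):
H₀: μ₁ = μ₂
H₁: μ₁ ≠ μ₂
df = n₁ + n₂ - 2 = 49
Pooled variance s_p² = [(n₁-1)s₁² + (n₂-1)s₂²] / (n₁ + n₂ - 2) = [(19)(12.10²) + (30)(11.59²)] / 49 = 139.0129
SE = √(s_p²(1/n₁ + 1/n₂)) = √(139.0129 × (1/20 + 1/31)) = 3.3816
t = (x̄₁ - x̄₂) / SE = (67.28 - 68.36) / 3.3816 = -1.08 / 3.3816 = -0.319
p-value = 0.7508

Since p-value > α = 0.01, we fail to reject H₀.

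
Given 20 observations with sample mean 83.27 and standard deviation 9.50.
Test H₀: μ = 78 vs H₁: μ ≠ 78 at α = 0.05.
One-sample t-test:
H₀: μ = 78
H₁: μ ≠ 78
df = n - 1 = 19
t = (x̄ - μ₀) / (s/√n) = (83.27 - 78) / (9.50/√20) = 2.481
p-value = 0.0226

Since p-value < α = 0.05, we reject H₀.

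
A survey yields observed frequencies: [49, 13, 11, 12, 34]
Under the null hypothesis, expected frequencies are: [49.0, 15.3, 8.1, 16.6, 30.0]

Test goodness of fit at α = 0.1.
Chi-square goodness of fit test:
H₀: observed counts match expected distribution
H₁: observed counts differ from expected distribution
df = k - 1 = 4
χ² = Σ(O - E)²/E
   = (49 - 49.0)²/49.0 + (13 - 15.3)²/15.3 + (11 - 8.1)²/8.1 + (12 - 16.6)²/16.6 + (34 - 30.0)²/30.0
   = 0.000 + 0.346 + 1.038 + 1.275 + 0.533
   = 3.19
p-value = 0.5262

Since p-value > α = 0.1, we fail to reject H₀.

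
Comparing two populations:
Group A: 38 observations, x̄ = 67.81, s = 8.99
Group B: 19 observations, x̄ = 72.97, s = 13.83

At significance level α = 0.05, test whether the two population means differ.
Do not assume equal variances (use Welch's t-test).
Welch's two-sample t-test:
H₀: μ₁ = μ₂
H₁: μ₁ ≠ μ₂
s₁²/n₁ = 8.99²/38 = 2.1268,  s₂²/n₂ = 13.83²/19 = 10.0668
SE = √(s₁²/n₁ + s₂²/n₂) = √(2.1268 + 10.0668) = 3.4919
df (Welch-Satterthwaite) = (s₁²/n₁ + s₂²/n₂)² / [(s₁²/n₁)²/(n₁-1) + (s₂²/n₂)²/(n₂-1)] ≈ 25.85
t = (x̄₁ - x̄₂) / SE = (67.81 - 72.97) / 3.4919 = -5.16 / 3.4919 = -1.478
p-value = 0.1516

Since p-value > α = 0.05, we fail to reject H₀.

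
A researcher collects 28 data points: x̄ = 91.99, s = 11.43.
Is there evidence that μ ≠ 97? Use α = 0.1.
One-sample t-test:
H₀: μ = 97
H₁: μ ≠ 97
df = n - 1 = 27
t = (x̄ - μ₀) / (s/√n) = (91.99 - 97) / (11.43/√28) = -2.319
p-value = 0.0282

Since p-value < α = 0.1, we reject H₀.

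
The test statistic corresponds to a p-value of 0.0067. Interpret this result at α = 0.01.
Since p = 0.0067 < α = 0.01, reject H₀.
There is sufficient evidence to reject the null hypothesis; the result is statistically significant at the 0.01 level.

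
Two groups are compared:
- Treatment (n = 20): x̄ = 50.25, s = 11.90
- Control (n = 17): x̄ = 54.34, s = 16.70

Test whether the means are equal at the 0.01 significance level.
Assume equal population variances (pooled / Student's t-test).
Student's two-sample t-test (equal variances):
H₀: μ₁ = μ₂
H₁: μ₁ ≠ μ₂
df = n₁ + n₂ - 2 = 35
Pooled variance s_p² = [(n₁-1)s₁² + (n₂-1)s₂²] / (n₁ + n₂ - 2) = [(19)(11.90²) + (16)(16.70²)] / 35 = 204.3666
SE = √(s_p²(1/n₁ + 1/n₂)) = √(204.3666 × (1/20 + 1/17)) = 4.7159
t = (x̄₁ - x̄₂) / SE = (50.25 - 54.34) / 4.7159 = -4.09 / 4.7159 = -0.867
p-value = 0.3917

Since p-value > α = 0.01, we fail to reject H₀.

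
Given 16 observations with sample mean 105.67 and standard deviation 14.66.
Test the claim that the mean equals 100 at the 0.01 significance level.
One-sample t-test:
H₀: μ = 100
H₁: μ ≠ 100
df = n - 1 = 15
t = (x̄ - μ₀) / (s/√n) = (105.67 - 100) / (14.66/√16) = 1.547
p-value = 0.1427

Since p-value > α = 0.01, we fail to reject H₀.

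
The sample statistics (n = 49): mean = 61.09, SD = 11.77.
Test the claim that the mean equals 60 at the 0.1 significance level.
One-sample t-test:
H₀: μ = 60
H₁: μ ≠ 60
df = n - 1 = 48
t = (x̄ - μ₀) / (s/√n) = (61.09 - 60) / (11.77/√49) = 0.648
p-value = 0.5199

Since p-value > α = 0.1, we fail to reject H₀.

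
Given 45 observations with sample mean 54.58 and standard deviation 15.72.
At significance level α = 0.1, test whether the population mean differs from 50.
One-sample t-test:
H₀: μ = 50
H₁: μ ≠ 50
df = n - 1 = 44
t = (x̄ - μ₀) / (s/√n) = (54.58 - 50) / (15.72/√45) = 1.954
p-value = 0.0570

Since p-value < α = 0.1, we reject H₀.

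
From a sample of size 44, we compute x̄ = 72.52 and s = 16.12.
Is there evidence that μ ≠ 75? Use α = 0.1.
One-sample t-test:
H₀: μ = 75
H₁: μ ≠ 75
df = n - 1 = 43
t = (x̄ - μ₀) / (s/√n) = (72.52 - 75) / (16.12/√44) = -1.020
p-value = 0.3132

Since p-value > α = 0.1, we fail to reject H₀.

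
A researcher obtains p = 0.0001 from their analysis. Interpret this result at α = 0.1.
Since p = 0.0001 < α = 0.1, reject H₀.
There is sufficient evidence to reject the null hypothesis; the result is statistically significant at the 0.1 level.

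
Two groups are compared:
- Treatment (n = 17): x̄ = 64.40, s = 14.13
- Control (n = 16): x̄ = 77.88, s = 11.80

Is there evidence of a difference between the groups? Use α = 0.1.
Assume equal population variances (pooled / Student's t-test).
Student's two-sample t-test (equal variances):
H₀: μ₁ = μ₂
H₁: μ₁ ≠ μ₂
df = n₁ + n₂ - 2 = 31
Pooled variance s_p² = [(n₁-1)s₁² + (n₂-1)s₂²] / (n₁ + n₂ - 2) = [(16)(14.13²) + (15)(11.80²)] / 31 = 170.4229
SE = √(s_p²(1/n₁ + 1/n₂)) = √(170.4229 × (1/17 + 1/16)) = 4.5471
t = (x̄₁ - x̄₂) / SE = (64.40 - 77.88) / 4.5471 = -13.48 / 4.5471 = -2.965
p-value = 0.0058

Since p-value < α = 0.1, we reject H₀.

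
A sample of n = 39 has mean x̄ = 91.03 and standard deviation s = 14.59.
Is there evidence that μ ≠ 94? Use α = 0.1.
One-sample t-test:
H₀: μ = 94
H₁: μ ≠ 94
df = n - 1 = 38
t = (x̄ - μ₀) / (s/√n) = (91.03 - 94) / (14.59/√39) = -1.271
p-value = 0.2114

Since p-value > α = 0.1, we fail to reject H₀.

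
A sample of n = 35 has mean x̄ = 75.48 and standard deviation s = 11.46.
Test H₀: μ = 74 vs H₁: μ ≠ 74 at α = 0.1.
One-sample t-test:
H₀: μ = 74
H₁: μ ≠ 74
df = n - 1 = 34
t = (x̄ - μ₀) / (s/√n) = (75.48 - 74) / (11.46/√35) = 0.764
p-value = 0.4501

Since p-value > α = 0.1, we fail to reject H₀.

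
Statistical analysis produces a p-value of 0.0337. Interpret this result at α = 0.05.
Since p = 0.0337 < α = 0.05, reject H₀.
There is sufficient evidence to reject the null hypothesis; the result is statistically significant at the 0.05 level.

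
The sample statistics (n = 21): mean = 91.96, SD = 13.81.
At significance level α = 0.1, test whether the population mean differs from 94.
One-sample t-test:
H₀: μ = 94
H₁: μ ≠ 94
df = n - 1 = 20
t = (x̄ - μ₀) / (s/√n) = (91.96 - 94) / (13.81/√21) = -0.677
p-value = 0.5062

Since p-value > α = 0.1, we fail to reject H₀.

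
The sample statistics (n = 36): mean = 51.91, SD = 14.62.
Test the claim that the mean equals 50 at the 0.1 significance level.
One-sample t-test:
H₀: μ = 50
H₁: μ ≠ 50
df = n - 1 = 35
t = (x̄ - μ₀) / (s/√n) = (51.91 - 50) / (14.62/√36) = 0.784
p-value = 0.4384

Since p-value > α = 0.1, we fail to reject H₀.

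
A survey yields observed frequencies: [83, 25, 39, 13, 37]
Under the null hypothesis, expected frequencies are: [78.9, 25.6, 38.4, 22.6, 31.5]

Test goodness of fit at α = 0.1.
Chi-square goodness of fit test:
H₀: observed counts match expected distribution
H₁: observed counts differ from expected distribution
df = k - 1 = 4
χ² = Σ(O - E)²/E
   = (83 - 78.9)²/78.9 + (25 - 25.6)²/25.6 + (39 - 38.4)²/38.4 + (13 - 22.6)²/22.6 + (37 - 31.5)²/31.5
   = 0.213 + 0.014 + 0.009 + 4.078 + 0.960
   = 5.27
p-value = 0.2603

Since p-value > α = 0.1, we fail to reject H₀.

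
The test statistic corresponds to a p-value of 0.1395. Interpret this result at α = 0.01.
Since p = 0.1395 > α = 0.01, fail to reject H₀.
There is insufficient evidence to reject the null hypothesis; the result is not statistically significant at the 0.01 level.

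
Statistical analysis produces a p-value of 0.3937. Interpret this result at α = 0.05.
Since p = 0.3937 > α = 0.05, fail to reject H₀.
There is insufficient evidence to reject the null hypothesis; the result is not statistically significant at the 0.05 level.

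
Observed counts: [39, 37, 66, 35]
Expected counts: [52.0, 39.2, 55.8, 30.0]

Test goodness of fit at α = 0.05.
Chi-square goodness of fit test:
H₀: observed counts match expected distribution
H₁: observed counts differ from expected distribution
df = k - 1 = 3
χ² = Σ(O - E)²/E
   = (39 - 52.0)²/52.0 + (37 - 39.2)²/39.2 + (66 - 55.8)²/55.8 + (35 - 30.0)²/30.0
   = 3.250 + 0.123 + 1.865 + 0.833
   = 6.07
p-value = 0.1082

Since p-value > α = 0.05, we fail to reject H₀.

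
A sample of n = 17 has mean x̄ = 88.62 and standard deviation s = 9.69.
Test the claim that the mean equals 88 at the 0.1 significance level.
One-sample t-test:
H₀: μ = 88
H₁: μ ≠ 88
df = n - 1 = 16
t = (x̄ - μ₀) / (s/√n) = (88.62 - 88) / (9.69/√17) = 0.264
p-value = 0.7953

Since p-value > α = 0.1, we fail to reject H₀.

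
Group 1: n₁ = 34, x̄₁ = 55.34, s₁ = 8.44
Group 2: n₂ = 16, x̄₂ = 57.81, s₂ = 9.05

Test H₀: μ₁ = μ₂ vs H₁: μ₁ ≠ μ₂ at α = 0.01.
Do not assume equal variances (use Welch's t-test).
Welch's two-sample t-test:
H₀: μ₁ = μ₂
H₁: μ₁ ≠ μ₂
s₁²/n₁ = 8.44²/34 = 2.0951,  s₂²/n₂ = 9.05²/16 = 5.1189
SE = √(s₁²/n₁ + s₂²/n₂) = √(2.0951 + 5.1189) = 2.6859
df (Welch-Satterthwaite) = (s₁²/n₁ + s₂²/n₂)² / [(s₁²/n₁)²/(n₁-1) + (s₂²/n₂)²/(n₂-1)] ≈ 27.68
t = (x̄₁ - x̄₂) / SE = (55.34 - 57.81) / 2.6859 = -2.47 / 2.6859 = -0.920
p-value = 0.3657

Since p-value > α = 0.01, we fail to reject H₀.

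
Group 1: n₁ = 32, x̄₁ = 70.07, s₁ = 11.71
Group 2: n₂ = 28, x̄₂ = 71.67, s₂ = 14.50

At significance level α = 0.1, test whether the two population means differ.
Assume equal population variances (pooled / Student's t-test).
Student's two-sample t-test (equal variances):
H₀: μ₁ = μ₂
H₁: μ₁ ≠ μ₂
df = n₁ + n₂ - 2 = 58
Pooled variance s_p² = [(n₁-1)s₁² + (n₂-1)s₂²] / (n₁ + n₂ - 2) = [(31)(11.71²) + (27)(14.50²)] / 58 = 171.1655
SE = √(s_p²(1/n₁ + 1/n₂)) = √(171.1655 × (1/32 + 1/28)) = 3.3856
t = (x̄₁ - x̄₂) / SE = (70.07 - 71.67) / 3.3856 = -1.60 / 3.3856 = -0.473
p-value = 0.6383

Since p-value > α = 0.1, we fail to reject H₀.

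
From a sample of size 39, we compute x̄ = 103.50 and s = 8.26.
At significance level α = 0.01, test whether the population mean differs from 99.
One-sample t-test:
H₀: μ = 99
H₁: μ ≠ 99
df = n - 1 = 38
t = (x̄ - μ₀) / (s/√n) = (103.50 - 99) / (8.26/√39) = 3.402
p-value = 0.0016

Since p-value < α = 0.01, we reject H₀.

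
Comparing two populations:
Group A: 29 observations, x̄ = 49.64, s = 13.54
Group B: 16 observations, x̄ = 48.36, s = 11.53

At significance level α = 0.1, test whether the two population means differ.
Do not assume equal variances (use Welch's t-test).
Welch's two-sample t-test:
H₀: μ₁ = μ₂
H₁: μ₁ ≠ μ₂
s₁²/n₁ = 13.54²/29 = 6.3218,  s₂²/n₂ = 11.53²/16 = 8.3088
SE = √(s₁²/n₁ + s₂²/n₂) = √(6.3218 + 8.3088) = 3.8250
df (Welch-Satterthwaite) = (s₁²/n₁ + s₂²/n₂)² / [(s₁²/n₁)²/(n₁-1) + (s₂²/n₂)²/(n₂-1)] ≈ 35.50
t = (x̄₁ - x̄₂) / SE = (49.64 - 48.36) / 3.8250 = 1.28 / 3.8250 = 0.335
p-value = 0.7399

Since p-value > α = 0.1, we fail to reject H₀.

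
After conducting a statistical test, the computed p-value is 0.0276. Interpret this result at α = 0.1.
Since p = 0.0276 < α = 0.1, reject H₀.
There is sufficient evidence to reject the null hypothesis; the result is statistically significant at the 0.1 level.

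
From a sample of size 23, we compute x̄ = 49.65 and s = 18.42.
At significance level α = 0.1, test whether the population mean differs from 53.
One-sample t-test:
H₀: μ = 53
H₁: μ ≠ 53
df = n - 1 = 22
t = (x̄ - μ₀) / (s/√n) = (49.65 - 53) / (18.42/√23) = -0.872
p-value = 0.3925

Since p-value > α = 0.1, we fail to reject H₀.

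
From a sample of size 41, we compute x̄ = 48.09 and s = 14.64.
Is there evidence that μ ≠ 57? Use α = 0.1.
One-sample t-test:
H₀: μ = 57
H₁: μ ≠ 57
df = n - 1 = 40
t = (x̄ - μ₀) / (s/√n) = (48.09 - 57) / (14.64/√41) = -3.897
p-value = 0.0004

Since p-value < α = 0.1, we reject H₀.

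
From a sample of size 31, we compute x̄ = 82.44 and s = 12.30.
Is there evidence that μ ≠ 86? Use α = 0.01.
One-sample t-test:
H₀: μ = 86
H₁: μ ≠ 86
df = n - 1 = 30
t = (x̄ - μ₀) / (s/√n) = (82.44 - 86) / (12.30/√31) = -1.611
p-value = 0.1175

Since p-value > α = 0.01, we fail to reject H₀.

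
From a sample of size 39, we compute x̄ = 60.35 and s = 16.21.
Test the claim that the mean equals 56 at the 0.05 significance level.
One-sample t-test:
H₀: μ = 56
H₁: μ ≠ 56
df = n - 1 = 38
t = (x̄ - μ₀) / (s/√n) = (60.35 - 56) / (16.21/√39) = 1.676
p-value = 0.1020

Since p-value > α = 0.05, we fail to reject H₀.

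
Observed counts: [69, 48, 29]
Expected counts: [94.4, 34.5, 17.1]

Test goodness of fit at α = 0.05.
Chi-square goodness of fit test:
H₀: observed counts match expected distribution
H₁: observed counts differ from expected distribution
df = k - 1 = 2
χ² = Σ(O - E)²/E
   = (69 - 94.4)²/94.4 + (48 - 34.5)²/34.5 + (29 - 17.1)²/17.1
   = 6.834 + 5.283 + 8.281
   = 20.40
p-value < 0.0001

Since p-value < α = 0.05, we reject H₀.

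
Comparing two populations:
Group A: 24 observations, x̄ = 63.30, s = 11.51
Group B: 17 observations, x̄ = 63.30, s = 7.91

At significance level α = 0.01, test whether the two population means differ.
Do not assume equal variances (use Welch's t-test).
Welch's two-sample t-test:
H₀: μ₁ = μ₂
H₁: μ₁ ≠ μ₂
s₁²/n₁ = 11.51²/24 = 5.5200,  s₂²/n₂ = 7.91²/17 = 3.6805
SE = √(s₁²/n₁ + s₂²/n₂) = √(5.5200 + 3.6805) = 3.0332
df (Welch-Satterthwaite) = (s₁²/n₁ + s₂²/n₂)² / [(s₁²/n₁)²/(n₁-1) + (s₂²/n₂)²/(n₂-1)] ≈ 38.98
t = (x̄₁ - x̄₂) / SE = (63.30 - 63.30) / 3.0332 = 0.00 / 3.0332 = 0.000
p-value = 1.0000

Since p-value > α = 0.01, we fail to reject H₀.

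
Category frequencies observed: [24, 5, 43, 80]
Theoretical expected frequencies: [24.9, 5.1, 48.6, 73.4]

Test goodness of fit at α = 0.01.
Chi-square goodness of fit test:
H₀: observed counts match expected distribution
H₁: observed counts differ from expected distribution
df = k - 1 = 3
χ² = Σ(O - E)²/E
   = (24 - 24.9)²/24.9 + (5 - 5.1)²/5.1 + (43 - 48.6)²/48.6 + (80 - 73.4)²/73.4
   = 0.033 + 0.002 + 0.645 + 0.593
   = 1.27
p-value = 0.7355

Since p-value > α = 0.01, we fail to reject H₀.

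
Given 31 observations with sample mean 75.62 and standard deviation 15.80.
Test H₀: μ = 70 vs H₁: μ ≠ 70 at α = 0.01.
One-sample t-test:
H₀: μ = 70
H₁: μ ≠ 70
df = n - 1 = 30
t = (x̄ - μ₀) / (s/√n) = (75.62 - 70) / (15.80/√31) = 1.980
p-value = 0.0569

Since p-value > α = 0.01, we fail to reject H₀.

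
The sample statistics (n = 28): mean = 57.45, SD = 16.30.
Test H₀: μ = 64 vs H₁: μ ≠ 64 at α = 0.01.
One-sample t-test:
H₀: μ = 64
H₁: μ ≠ 64
df = n - 1 = 27
t = (x̄ - μ₀) / (s/√n) = (57.45 - 64) / (16.30/√28) = -2.126
p-value = 0.0428

Since p-value > α = 0.01, we fail to reject H₀.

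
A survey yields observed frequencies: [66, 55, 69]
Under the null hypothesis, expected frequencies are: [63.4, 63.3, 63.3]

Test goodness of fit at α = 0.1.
Chi-square goodness of fit test:
H₀: observed counts match expected distribution
H₁: observed counts differ from expected distribution
df = k - 1 = 2
χ² = Σ(O - E)²/E
   = (66 - 63.4)²/63.4 + (55 - 63.3)²/63.3 + (69 - 63.3)²/63.3
   = 0.107 + 1.088 + 0.513
   = 1.71
p-value = 0.4257

Since p-value > α = 0.1, we fail to reject H₀.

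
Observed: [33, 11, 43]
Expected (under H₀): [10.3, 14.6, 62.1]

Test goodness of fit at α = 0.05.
Chi-square goodness of fit test:
H₀: observed counts match expected distribution
H₁: observed counts differ from expected distribution
df = k - 1 = 2
χ² = Σ(O - E)²/E
   = (33 - 10.3)²/10.3 + (11 - 14.6)²/14.6 + (43 - 62.1)²/62.1
   = 50.028 + 0.888 + 5.875
   = 56.79
p-value < 0.0001

Since p-value < α = 0.05, we reject H₀.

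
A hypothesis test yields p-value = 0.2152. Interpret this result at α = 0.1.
Since p = 0.2152 > α = 0.1, fail to reject H₀.
There is insufficient evidence to reject the null hypothesis; the result is not statistically significant at the 0.1 level.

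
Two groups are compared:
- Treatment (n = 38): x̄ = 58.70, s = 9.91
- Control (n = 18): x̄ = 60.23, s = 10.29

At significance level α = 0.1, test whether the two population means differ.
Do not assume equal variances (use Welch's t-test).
Welch's two-sample t-test:
H₀: μ₁ = μ₂
H₁: μ₁ ≠ μ₂
s₁²/n₁ = 9.91²/38 = 2.5844,  s₂²/n₂ = 10.29²/18 = 5.8824
SE = √(s₁²/n₁ + s₂²/n₂) = √(2.5844 + 5.8824) = 2.9098
df (Welch-Satterthwaite) = (s₁²/n₁ + s₂²/n₂)² / [(s₁²/n₁)²/(n₁-1) + (s₂²/n₂)²/(n₂-1)] ≈ 32.35
t = (x̄₁ - x̄₂) / SE = (58.70 - 60.23) / 2.9098 = -1.53 / 2.9098 = -0.526
p-value = 0.6026

Since p-value > α = 0.1, we fail to reject H₀.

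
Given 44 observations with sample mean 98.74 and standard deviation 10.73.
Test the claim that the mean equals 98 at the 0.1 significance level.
One-sample t-test:
H₀: μ = 98
H₁: μ ≠ 98
df = n - 1 = 43
t = (x̄ - μ₀) / (s/√n) = (98.74 - 98) / (10.73/√44) = 0.457
p-value = 0.6496

Since p-value > α = 0.1, we fail to reject H₀.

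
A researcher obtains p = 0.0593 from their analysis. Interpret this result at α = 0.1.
Since p = 0.0593 < α = 0.1, reject H₀.
There is sufficient evidence to reject the null hypothesis; the result is statistically significant at the 0.1 level.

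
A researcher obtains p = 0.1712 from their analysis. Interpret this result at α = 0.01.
Since p = 0.1712 > α = 0.01, fail to reject H₀.
There is insufficient evidence to reject the null hypothesis; the result is not statistically significant at the 0.01 level.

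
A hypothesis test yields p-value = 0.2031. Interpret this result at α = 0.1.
Since p = 0.2031 > α = 0.1, fail to reject H₀.
There is insufficient evidence to reject the null hypothesis; the result is not statistically significant at the 0.1 level.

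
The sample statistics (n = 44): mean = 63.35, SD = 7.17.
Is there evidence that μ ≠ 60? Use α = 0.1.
One-sample t-test:
H₀: μ = 60
H₁: μ ≠ 60
df = n - 1 = 43
t = (x̄ - μ₀) / (s/√n) = (63.35 - 60) / (7.17/√44) = 3.099
p-value = 0.0034

Since p-value < α = 0.1, we reject H₀.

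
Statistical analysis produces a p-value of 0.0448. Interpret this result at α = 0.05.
Since p = 0.0448 < α = 0.05, reject H₀.
There is sufficient evidence to reject the null hypothesis; the result is statistically significant at the 0.05 level.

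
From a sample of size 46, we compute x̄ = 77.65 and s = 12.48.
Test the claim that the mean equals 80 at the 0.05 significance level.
One-sample t-test:
H₀: μ = 80
H₁: μ ≠ 80
df = n - 1 = 45
t = (x̄ - μ₀) / (s/√n) = (77.65 - 80) / (12.48/√46) = -1.277
p-value = 0.2081

Since p-value > α = 0.05, we fail to reject H₀.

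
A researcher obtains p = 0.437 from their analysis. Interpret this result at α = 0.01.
Since p = 0.437 > α = 0.01, fail to reject H₀.
There is insufficient evidence to reject the null hypothesis; the result is not statistically significant at the 0.01 level.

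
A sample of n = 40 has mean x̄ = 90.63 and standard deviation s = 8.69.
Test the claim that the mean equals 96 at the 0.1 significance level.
One-sample t-test:
H₀: μ = 96
H₁: μ ≠ 96
df = n - 1 = 39
t = (x̄ - μ₀) / (s/√n) = (90.63 - 96) / (8.69/√40) = -3.908
p-value = 0.0004

Since p-value < α = 0.1, we reject H₀.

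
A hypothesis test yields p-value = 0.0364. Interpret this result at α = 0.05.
Since p = 0.0364 < α = 0.05, reject H₀.
There is sufficient evidence to reject the null hypothesis; the result is statistically significant at the 0.05 level.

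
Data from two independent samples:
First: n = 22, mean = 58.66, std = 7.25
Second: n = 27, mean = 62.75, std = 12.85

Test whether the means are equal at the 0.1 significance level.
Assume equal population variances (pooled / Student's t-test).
Student's two-sample t-test (equal variances):
H₀: μ₁ = μ₂
H₁: μ₁ ≠ μ₂
df = n₁ + n₂ - 2 = 47
Pooled variance s_p² = [(n₁-1)s₁² + (n₂-1)s₂²] / (n₁ + n₂ - 2) = [(21)(7.25²) + (26)(12.85²)] / 47 = 114.8297
SE = √(s_p²(1/n₁ + 1/n₂)) = √(114.8297 × (1/22 + 1/27)) = 3.0777
t = (x̄₁ - x̄₂) / SE = (58.66 - 62.75) / 3.0777 = -4.09 / 3.0777 = -1.329
p-value = 0.1903

Since p-value > α = 0.1, we fail to reject H₀.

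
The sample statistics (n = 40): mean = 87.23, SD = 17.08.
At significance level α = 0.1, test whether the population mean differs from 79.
One-sample t-test:
H₀: μ = 79
H₁: μ ≠ 79
df = n - 1 = 39
t = (x̄ - μ₀) / (s/√n) = (87.23 - 79) / (17.08/√40) = 3.047
p-value = 0.0041

Since p-value < α = 0.1, we reject H₀.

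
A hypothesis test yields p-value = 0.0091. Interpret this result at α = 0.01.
Since p = 0.0091 < α = 0.01, reject H₀.
There is sufficient evidence to reject the null hypothesis; the result is statistically significant at the 0.01 level.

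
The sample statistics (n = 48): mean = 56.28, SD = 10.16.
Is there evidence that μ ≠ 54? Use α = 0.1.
One-sample t-test:
H₀: μ = 54
H₁: μ ≠ 54
df = n - 1 = 47
t = (x̄ - μ₀) / (s/√n) = (56.28 - 54) / (10.16/√48) = 1.555
p-value = 0.1267

Since p-value > α = 0.1, we fail to reject H₀.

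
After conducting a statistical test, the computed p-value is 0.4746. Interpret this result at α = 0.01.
Since p = 0.4746 > α = 0.01, fail to reject H₀.
There is insufficient evidence to reject the null hypothesis; the result is not statistically significant at the 0.01 level.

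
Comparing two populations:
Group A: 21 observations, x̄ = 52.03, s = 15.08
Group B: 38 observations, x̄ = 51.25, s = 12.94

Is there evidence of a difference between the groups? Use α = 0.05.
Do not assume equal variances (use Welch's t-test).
Welch's two-sample t-test:
H₀: μ₁ = μ₂
H₁: μ₁ ≠ μ₂
s₁²/n₁ = 15.08²/21 = 10.8289,  s₂²/n₂ = 12.94²/38 = 4.4064
SE = √(s₁²/n₁ + s₂²/n₂) = √(10.8289 + 4.4064) = 3.9032
df (Welch-Satterthwaite) = (s₁²/n₁ + s₂²/n₂)² / [(s₁²/n₁)²/(n₁-1) + (s₂²/n₂)²/(n₂-1)] ≈ 36.34
t = (x̄₁ - x̄₂) / SE = (52.03 - 51.25) / 3.9032 = 0.78 / 3.9032 = 0.200
p-value = 0.8427

Since p-value > α = 0.05, we fail to reject H₀.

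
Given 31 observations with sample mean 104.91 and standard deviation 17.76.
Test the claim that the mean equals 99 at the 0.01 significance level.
One-sample t-test:
H₀: μ = 99
H₁: μ ≠ 99
df = n - 1 = 30
t = (x̄ - μ₀) / (s/√n) = (104.91 - 99) / (17.76/√31) = 1.853
p-value = 0.0738

Since p-value > α = 0.01, we fail to reject H₀.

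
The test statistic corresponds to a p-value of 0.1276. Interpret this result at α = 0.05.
Since p = 0.1276 > α = 0.05, fail to reject H₀.
There is insufficient evidence to reject the null hypothesis; the result is not statistically significant at the 0.05 level.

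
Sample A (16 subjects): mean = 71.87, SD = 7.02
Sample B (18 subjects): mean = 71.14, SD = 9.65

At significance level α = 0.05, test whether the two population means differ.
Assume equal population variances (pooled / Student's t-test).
Student's two-sample t-test (equal variances):
H₀: μ₁ = μ₂
H₁: μ₁ ≠ μ₂
df = n₁ + n₂ - 2 = 32
Pooled variance s_p² = [(n₁-1)s₁² + (n₂-1)s₂²] / (n₁ + n₂ - 2) = [(15)(7.02²) + (17)(9.65²)] / 32 = 72.5715
SE = √(s_p²(1/n₁ + 1/n₂)) = √(72.5715 × (1/16 + 1/18)) = 2.9270
t = (x̄₁ - x̄₂) / SE = (71.87 - 71.14) / 2.9270 = 0.73 / 2.9270 = 0.249
p-value = 0.8046

Since p-value > α = 0.05, we fail to reject H₀.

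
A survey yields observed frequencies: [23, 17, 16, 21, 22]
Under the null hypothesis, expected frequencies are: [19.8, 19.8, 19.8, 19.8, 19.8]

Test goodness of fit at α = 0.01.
Chi-square goodness of fit test:
H₀: observed counts match expected distribution
H₁: observed counts differ from expected distribution
df = k - 1 = 4
χ² = Σ(O - E)²/E
   = (23 - 19.8)²/19.8 + (17 - 19.8)²/19.8 + (16 - 19.8)²/19.8 + (21 - 19.8)²/19.8 + (22 - 19.8)²/19.8
   = 0.517 + 0.396 + 0.729 + 0.073 + 0.244
   = 1.96
p-value = 0.7432

Since p-value > α = 0.01, we fail to reject H₀.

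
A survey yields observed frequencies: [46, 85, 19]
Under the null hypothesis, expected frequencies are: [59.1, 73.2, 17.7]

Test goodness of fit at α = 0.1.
Chi-square goodness of fit test:
H₀: observed counts match expected distribution
H₁: observed counts differ from expected distribution
df = k - 1 = 2
χ² = Σ(O - E)²/E
   = (46 - 59.1)²/59.1 + (85 - 73.2)²/73.2 + (19 - 17.7)²/17.7
   = 2.904 + 1.902 + 0.095
   = 4.90
p-value = 0.0862

Since p-value < α = 0.1, we reject H₀.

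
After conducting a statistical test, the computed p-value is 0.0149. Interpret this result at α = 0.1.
Since p = 0.0149 < α = 0.1, reject H₀.
There is sufficient evidence to reject the null hypothesis; the result is statistically significant at the 0.1 level.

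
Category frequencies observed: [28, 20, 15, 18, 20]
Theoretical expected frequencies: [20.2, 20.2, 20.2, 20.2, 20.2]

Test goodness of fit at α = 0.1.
Chi-square goodness of fit test:
H₀: observed counts match expected distribution
H₁: observed counts differ from expected distribution
df = k - 1 = 4
χ² = Σ(O - E)²/E
   = (28 - 20.2)²/20.2 + (20 - 20.2)²/20.2 + (15 - 20.2)²/20.2 + (18 - 20.2)²/20.2 + (20 - 20.2)²/20.2
   = 3.012 + 0.002 + 1.339 + 0.240 + 0.002
   = 4.59
p-value = 0.3315

Since p-value > α = 0.1, we fail to reject H₀.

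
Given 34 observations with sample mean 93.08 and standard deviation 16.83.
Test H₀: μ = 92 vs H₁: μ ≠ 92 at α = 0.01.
One-sample t-test:
H₀: μ = 92
H₁: μ ≠ 92
df = n - 1 = 33
t = (x̄ - μ₀) / (s/√n) = (93.08 - 92) / (16.83/√34) = 0.374
p-value = 0.7107

Since p-value > α = 0.01, we fail to reject H₀.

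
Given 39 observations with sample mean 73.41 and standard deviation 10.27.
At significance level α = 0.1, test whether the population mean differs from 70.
One-sample t-test:
H₀: μ = 70
H₁: μ ≠ 70
df = n - 1 = 38
t = (x̄ - μ₀) / (s/√n) = (73.41 - 70) / (10.27/√39) = 2.074
p-value = 0.0449

Since p-value < α = 0.1, we reject H₀.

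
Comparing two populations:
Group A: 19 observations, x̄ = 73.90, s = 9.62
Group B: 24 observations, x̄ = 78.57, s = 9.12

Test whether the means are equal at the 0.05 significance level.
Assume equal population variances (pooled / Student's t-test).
Student's two-sample t-test (equal variances):
H₀: μ₁ = μ₂
H₁: μ₁ ≠ μ₂
df = n₁ + n₂ - 2 = 41
Pooled variance s_p² = [(n₁-1)s₁² + (n₂-1)s₂²] / (n₁ + n₂ - 2) = [(18)(9.62²) + (23)(9.12²)] / 41 = 87.2881
SE = √(s_p²(1/n₁ + 1/n₂)) = √(87.2881 × (1/19 + 1/24)) = 2.8690
t = (x̄₁ - x̄₂) / SE = (73.90 - 78.57) / 2.8690 = -4.67 / 2.8690 = -1.628
p-value = 0.1112

Since p-value > α = 0.05, we fail to reject H₀.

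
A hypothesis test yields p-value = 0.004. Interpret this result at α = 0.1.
Since p = 0.004 < α = 0.1, reject H₀.
There is sufficient evidence to reject the null hypothesis; the result is statistically significant at the 0.1 level.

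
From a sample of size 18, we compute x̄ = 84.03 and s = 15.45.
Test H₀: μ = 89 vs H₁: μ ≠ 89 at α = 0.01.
One-sample t-test:
H₀: μ = 89
H₁: μ ≠ 89
df = n - 1 = 17
t = (x̄ - μ₀) / (s/√n) = (84.03 - 89) / (15.45/√18) = -1.365
p-value = 0.1901

Since p-value > α = 0.01, we fail to reject H₀.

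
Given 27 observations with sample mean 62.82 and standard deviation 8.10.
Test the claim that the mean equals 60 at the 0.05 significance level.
One-sample t-test:
H₀: μ = 60
H₁: μ ≠ 60
df = n - 1 = 26
t = (x̄ - μ₀) / (s/√n) = (62.82 - 60) / (8.10/√27) = 1.809
p-value = 0.0820

Since p-value > α = 0.05, we fail to reject H₀.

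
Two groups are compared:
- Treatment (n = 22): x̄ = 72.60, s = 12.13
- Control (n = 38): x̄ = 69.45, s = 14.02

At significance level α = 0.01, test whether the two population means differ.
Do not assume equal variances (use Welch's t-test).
Welch's two-sample t-test:
H₀: μ₁ = μ₂
H₁: μ₁ ≠ μ₂
s₁²/n₁ = 12.13²/22 = 6.6880,  s₂²/n₂ = 14.02²/38 = 5.1726
SE = √(s₁²/n₁ + s₂²/n₂) = √(6.6880 + 5.1726) = 3.4439
df (Welch-Satterthwaite) = (s₁²/n₁ + s₂²/n₂)² / [(s₁²/n₁)²/(n₁-1) + (s₂²/n₂)²/(n₂-1)] ≈ 49.31
t = (x̄₁ - x̄₂) / SE = (72.60 - 69.45) / 3.4439 = 3.15 / 3.4439 = 0.915
p-value = 0.3648

Since p-value > α = 0.01, we fail to reject H₀.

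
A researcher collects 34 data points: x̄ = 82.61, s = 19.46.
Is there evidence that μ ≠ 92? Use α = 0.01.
One-sample t-test:
H₀: μ = 92
H₁: μ ≠ 92
df = n - 1 = 33
t = (x̄ - μ₀) / (s/√n) = (82.61 - 92) / (19.46/√34) = -2.814
p-value = 0.0082

Since p-value < α = 0.01, we reject H₀.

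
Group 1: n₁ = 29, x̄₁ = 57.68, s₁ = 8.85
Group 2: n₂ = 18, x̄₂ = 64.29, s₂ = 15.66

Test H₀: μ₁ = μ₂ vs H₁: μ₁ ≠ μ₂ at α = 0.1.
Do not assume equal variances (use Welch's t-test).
Welch's two-sample t-test:
H₀: μ₁ = μ₂
H₁: μ₁ ≠ μ₂
s₁²/n₁ = 8.85²/29 = 2.7008,  s₂²/n₂ = 15.66²/18 = 13.6242
SE = √(s₁²/n₁ + s₂²/n₂) = √(2.7008 + 13.6242) = 4.0404
df (Welch-Satterthwaite) = (s₁²/n₁ + s₂²/n₂)² / [(s₁²/n₁)²/(n₁-1) + (s₂²/n₂)²/(n₂-1)] ≈ 23.84
t = (x̄₁ - x̄₂) / SE = (57.68 - 64.29) / 4.0404 = -6.61 / 4.0404 = -1.636
p-value = 0.1150

Since p-value > α = 0.1, we fail to reject H₀.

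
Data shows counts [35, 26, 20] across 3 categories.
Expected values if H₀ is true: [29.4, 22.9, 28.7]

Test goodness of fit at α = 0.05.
Chi-square goodness of fit test:
H₀: observed counts match expected distribution
H₁: observed counts differ from expected distribution
df = k - 1 = 2
χ² = Σ(O - E)²/E
   = (35 - 29.4)²/29.4 + (26 - 22.9)²/22.9 + (20 - 28.7)²/28.7
   = 1.067 + 0.420 + 2.637
   = 4.12
p-value = 0.1272

Since p-value > α = 0.05, we fail to reject H₀.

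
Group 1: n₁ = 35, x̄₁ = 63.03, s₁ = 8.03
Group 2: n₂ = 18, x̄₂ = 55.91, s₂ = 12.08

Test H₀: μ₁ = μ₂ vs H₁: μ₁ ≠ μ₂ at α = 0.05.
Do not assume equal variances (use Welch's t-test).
Welch's two-sample t-test:
H₀: μ₁ = μ₂
H₁: μ₁ ≠ μ₂
s₁²/n₁ = 8.03²/35 = 1.8423,  s₂²/n₂ = 12.08²/18 = 8.1070
SE = √(s₁²/n₁ + s₂²/n₂) = √(1.8423 + 8.1070) = 3.1543
df (Welch-Satterthwaite) = (s₁²/n₁ + s₂²/n₂)² / [(s₁²/n₁)²/(n₁-1) + (s₂²/n₂)²/(n₂-1)] ≈ 24.96
t = (x̄₁ - x̄₂) / SE = (63.03 - 55.91) / 3.1543 = 7.12 / 3.1543 = 2.257
p-value = 0.0330

Since p-value < α = 0.05, we reject H₀.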